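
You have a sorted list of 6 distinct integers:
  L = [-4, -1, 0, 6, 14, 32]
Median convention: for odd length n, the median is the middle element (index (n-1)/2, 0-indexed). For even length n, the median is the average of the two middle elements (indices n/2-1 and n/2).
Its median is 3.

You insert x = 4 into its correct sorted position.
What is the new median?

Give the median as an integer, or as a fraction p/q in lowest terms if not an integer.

Old list (sorted, length 6): [-4, -1, 0, 6, 14, 32]
Old median = 3
Insert x = 4
Old length even (6). Middle pair: indices 2,3 = 0,6.
New length odd (7). New median = single middle element.
x = 4: 3 elements are < x, 3 elements are > x.
New sorted list: [-4, -1, 0, 4, 6, 14, 32]
New median = 4

Answer: 4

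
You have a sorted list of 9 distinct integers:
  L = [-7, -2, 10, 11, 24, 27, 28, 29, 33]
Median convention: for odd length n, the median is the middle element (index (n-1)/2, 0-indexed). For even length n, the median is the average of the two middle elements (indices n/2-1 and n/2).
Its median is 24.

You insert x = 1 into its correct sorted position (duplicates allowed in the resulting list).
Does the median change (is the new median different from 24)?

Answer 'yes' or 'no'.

Answer: yes

Derivation:
Old median = 24
Insert x = 1
New median = 35/2
Changed? yes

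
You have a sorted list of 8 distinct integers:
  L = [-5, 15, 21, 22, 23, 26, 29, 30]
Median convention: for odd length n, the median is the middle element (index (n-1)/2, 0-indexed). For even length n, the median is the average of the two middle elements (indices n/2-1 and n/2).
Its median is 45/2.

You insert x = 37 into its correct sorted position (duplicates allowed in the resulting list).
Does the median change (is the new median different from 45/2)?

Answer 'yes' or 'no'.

Old median = 45/2
Insert x = 37
New median = 23
Changed? yes

Answer: yes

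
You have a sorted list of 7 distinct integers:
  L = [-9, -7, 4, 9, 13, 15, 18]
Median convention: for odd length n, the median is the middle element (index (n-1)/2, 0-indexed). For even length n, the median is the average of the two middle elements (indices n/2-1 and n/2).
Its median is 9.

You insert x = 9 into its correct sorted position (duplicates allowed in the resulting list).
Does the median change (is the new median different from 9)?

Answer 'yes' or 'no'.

Old median = 9
Insert x = 9
New median = 9
Changed? no

Answer: no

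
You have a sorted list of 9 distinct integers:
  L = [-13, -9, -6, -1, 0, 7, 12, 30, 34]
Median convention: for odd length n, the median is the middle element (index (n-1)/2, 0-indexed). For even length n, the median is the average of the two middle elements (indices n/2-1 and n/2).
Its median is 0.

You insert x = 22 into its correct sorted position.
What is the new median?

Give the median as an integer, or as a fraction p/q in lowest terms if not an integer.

Old list (sorted, length 9): [-13, -9, -6, -1, 0, 7, 12, 30, 34]
Old median = 0
Insert x = 22
Old length odd (9). Middle was index 4 = 0.
New length even (10). New median = avg of two middle elements.
x = 22: 7 elements are < x, 2 elements are > x.
New sorted list: [-13, -9, -6, -1, 0, 7, 12, 22, 30, 34]
New median = 7/2

Answer: 7/2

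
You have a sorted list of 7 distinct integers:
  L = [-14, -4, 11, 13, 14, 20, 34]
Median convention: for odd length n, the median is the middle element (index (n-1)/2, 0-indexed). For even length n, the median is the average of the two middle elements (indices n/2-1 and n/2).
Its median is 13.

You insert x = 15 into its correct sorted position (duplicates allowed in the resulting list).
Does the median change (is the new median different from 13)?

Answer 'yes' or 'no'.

Answer: yes

Derivation:
Old median = 13
Insert x = 15
New median = 27/2
Changed? yes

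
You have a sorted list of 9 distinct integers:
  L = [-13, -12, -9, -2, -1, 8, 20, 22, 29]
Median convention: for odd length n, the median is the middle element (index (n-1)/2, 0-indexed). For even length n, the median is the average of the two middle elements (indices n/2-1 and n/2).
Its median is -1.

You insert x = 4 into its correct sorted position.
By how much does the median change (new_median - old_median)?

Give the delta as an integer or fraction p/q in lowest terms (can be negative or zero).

Answer: 5/2

Derivation:
Old median = -1
After inserting x = 4: new sorted = [-13, -12, -9, -2, -1, 4, 8, 20, 22, 29]
New median = 3/2
Delta = 3/2 - -1 = 5/2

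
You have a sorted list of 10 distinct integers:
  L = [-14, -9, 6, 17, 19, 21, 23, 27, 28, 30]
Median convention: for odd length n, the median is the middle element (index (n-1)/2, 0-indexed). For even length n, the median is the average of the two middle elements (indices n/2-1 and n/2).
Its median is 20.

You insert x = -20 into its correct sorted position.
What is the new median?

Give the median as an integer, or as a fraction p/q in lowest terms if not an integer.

Answer: 19

Derivation:
Old list (sorted, length 10): [-14, -9, 6, 17, 19, 21, 23, 27, 28, 30]
Old median = 20
Insert x = -20
Old length even (10). Middle pair: indices 4,5 = 19,21.
New length odd (11). New median = single middle element.
x = -20: 0 elements are < x, 10 elements are > x.
New sorted list: [-20, -14, -9, 6, 17, 19, 21, 23, 27, 28, 30]
New median = 19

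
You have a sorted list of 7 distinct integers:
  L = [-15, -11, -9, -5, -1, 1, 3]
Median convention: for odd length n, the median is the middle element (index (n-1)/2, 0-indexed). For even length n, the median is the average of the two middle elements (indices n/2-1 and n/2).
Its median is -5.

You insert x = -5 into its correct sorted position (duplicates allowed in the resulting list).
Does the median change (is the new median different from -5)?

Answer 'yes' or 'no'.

Old median = -5
Insert x = -5
New median = -5
Changed? no

Answer: no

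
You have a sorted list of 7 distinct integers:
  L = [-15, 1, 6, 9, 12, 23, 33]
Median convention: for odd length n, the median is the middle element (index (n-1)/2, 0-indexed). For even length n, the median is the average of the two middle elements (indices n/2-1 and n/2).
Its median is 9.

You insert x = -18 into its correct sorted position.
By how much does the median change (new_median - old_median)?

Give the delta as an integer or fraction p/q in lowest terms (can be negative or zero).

Old median = 9
After inserting x = -18: new sorted = [-18, -15, 1, 6, 9, 12, 23, 33]
New median = 15/2
Delta = 15/2 - 9 = -3/2

Answer: -3/2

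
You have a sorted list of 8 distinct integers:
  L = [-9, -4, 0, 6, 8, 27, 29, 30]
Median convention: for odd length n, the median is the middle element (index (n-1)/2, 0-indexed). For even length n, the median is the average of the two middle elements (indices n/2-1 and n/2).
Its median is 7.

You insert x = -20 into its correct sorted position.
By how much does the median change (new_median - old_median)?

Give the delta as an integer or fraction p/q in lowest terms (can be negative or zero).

Answer: -1

Derivation:
Old median = 7
After inserting x = -20: new sorted = [-20, -9, -4, 0, 6, 8, 27, 29, 30]
New median = 6
Delta = 6 - 7 = -1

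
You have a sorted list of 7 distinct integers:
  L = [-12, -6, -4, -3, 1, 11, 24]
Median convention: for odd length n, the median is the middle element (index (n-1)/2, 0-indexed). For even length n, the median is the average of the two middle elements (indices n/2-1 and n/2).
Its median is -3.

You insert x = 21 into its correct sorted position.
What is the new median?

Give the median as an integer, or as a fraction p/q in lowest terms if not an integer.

Old list (sorted, length 7): [-12, -6, -4, -3, 1, 11, 24]
Old median = -3
Insert x = 21
Old length odd (7). Middle was index 3 = -3.
New length even (8). New median = avg of two middle elements.
x = 21: 6 elements are < x, 1 elements are > x.
New sorted list: [-12, -6, -4, -3, 1, 11, 21, 24]
New median = -1

Answer: -1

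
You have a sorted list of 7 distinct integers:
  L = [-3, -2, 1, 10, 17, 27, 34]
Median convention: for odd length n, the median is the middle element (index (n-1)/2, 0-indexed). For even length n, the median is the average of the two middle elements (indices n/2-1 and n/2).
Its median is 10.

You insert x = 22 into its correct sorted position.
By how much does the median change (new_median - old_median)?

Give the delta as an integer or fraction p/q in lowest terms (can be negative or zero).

Answer: 7/2

Derivation:
Old median = 10
After inserting x = 22: new sorted = [-3, -2, 1, 10, 17, 22, 27, 34]
New median = 27/2
Delta = 27/2 - 10 = 7/2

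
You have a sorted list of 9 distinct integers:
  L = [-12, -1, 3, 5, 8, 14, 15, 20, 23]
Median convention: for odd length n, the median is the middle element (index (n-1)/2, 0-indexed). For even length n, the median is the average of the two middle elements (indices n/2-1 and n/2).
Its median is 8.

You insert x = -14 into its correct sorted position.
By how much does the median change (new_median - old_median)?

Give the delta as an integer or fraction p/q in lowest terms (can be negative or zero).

Old median = 8
After inserting x = -14: new sorted = [-14, -12, -1, 3, 5, 8, 14, 15, 20, 23]
New median = 13/2
Delta = 13/2 - 8 = -3/2

Answer: -3/2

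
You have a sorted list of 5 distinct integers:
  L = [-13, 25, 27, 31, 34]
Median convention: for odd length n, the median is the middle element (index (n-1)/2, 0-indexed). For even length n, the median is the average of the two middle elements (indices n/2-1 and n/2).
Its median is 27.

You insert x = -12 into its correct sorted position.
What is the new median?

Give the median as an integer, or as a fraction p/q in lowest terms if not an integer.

Old list (sorted, length 5): [-13, 25, 27, 31, 34]
Old median = 27
Insert x = -12
Old length odd (5). Middle was index 2 = 27.
New length even (6). New median = avg of two middle elements.
x = -12: 1 elements are < x, 4 elements are > x.
New sorted list: [-13, -12, 25, 27, 31, 34]
New median = 26

Answer: 26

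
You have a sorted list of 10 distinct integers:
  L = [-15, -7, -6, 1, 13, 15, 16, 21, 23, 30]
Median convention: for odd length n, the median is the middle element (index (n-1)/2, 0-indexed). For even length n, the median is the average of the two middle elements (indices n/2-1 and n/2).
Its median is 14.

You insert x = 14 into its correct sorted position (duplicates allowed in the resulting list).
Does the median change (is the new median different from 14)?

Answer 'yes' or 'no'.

Answer: no

Derivation:
Old median = 14
Insert x = 14
New median = 14
Changed? no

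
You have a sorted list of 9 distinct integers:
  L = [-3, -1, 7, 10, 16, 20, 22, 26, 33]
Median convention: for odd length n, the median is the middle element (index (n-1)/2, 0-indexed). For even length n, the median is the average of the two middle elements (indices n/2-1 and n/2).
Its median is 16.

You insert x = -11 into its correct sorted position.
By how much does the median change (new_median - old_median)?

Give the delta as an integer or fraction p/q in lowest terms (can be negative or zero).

Old median = 16
After inserting x = -11: new sorted = [-11, -3, -1, 7, 10, 16, 20, 22, 26, 33]
New median = 13
Delta = 13 - 16 = -3

Answer: -3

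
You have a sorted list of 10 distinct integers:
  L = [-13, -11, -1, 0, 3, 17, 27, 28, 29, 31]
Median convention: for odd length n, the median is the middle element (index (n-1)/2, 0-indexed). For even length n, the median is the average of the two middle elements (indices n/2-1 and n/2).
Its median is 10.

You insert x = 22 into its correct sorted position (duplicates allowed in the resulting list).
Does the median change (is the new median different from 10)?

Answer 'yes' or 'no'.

Old median = 10
Insert x = 22
New median = 17
Changed? yes

Answer: yes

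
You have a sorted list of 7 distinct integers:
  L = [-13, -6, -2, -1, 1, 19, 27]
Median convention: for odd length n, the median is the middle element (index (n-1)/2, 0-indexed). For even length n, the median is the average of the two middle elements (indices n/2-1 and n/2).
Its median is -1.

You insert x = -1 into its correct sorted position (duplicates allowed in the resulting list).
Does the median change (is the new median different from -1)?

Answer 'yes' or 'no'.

Answer: no

Derivation:
Old median = -1
Insert x = -1
New median = -1
Changed? no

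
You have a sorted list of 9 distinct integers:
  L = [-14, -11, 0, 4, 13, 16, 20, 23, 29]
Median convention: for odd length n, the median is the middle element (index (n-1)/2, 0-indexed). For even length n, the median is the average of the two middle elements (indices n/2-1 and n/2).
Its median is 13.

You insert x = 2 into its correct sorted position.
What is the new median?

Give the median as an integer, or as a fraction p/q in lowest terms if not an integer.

Old list (sorted, length 9): [-14, -11, 0, 4, 13, 16, 20, 23, 29]
Old median = 13
Insert x = 2
Old length odd (9). Middle was index 4 = 13.
New length even (10). New median = avg of two middle elements.
x = 2: 3 elements are < x, 6 elements are > x.
New sorted list: [-14, -11, 0, 2, 4, 13, 16, 20, 23, 29]
New median = 17/2

Answer: 17/2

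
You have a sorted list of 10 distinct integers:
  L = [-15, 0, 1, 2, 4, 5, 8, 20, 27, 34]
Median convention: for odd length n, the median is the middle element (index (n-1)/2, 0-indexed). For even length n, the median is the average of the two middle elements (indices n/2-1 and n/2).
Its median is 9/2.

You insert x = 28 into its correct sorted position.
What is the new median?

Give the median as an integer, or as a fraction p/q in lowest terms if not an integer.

Answer: 5

Derivation:
Old list (sorted, length 10): [-15, 0, 1, 2, 4, 5, 8, 20, 27, 34]
Old median = 9/2
Insert x = 28
Old length even (10). Middle pair: indices 4,5 = 4,5.
New length odd (11). New median = single middle element.
x = 28: 9 elements are < x, 1 elements are > x.
New sorted list: [-15, 0, 1, 2, 4, 5, 8, 20, 27, 28, 34]
New median = 5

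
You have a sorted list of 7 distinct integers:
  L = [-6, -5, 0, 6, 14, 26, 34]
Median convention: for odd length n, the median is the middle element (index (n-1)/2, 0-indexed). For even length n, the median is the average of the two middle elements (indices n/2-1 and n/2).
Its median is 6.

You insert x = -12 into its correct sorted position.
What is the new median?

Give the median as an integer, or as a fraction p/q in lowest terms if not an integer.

Old list (sorted, length 7): [-6, -5, 0, 6, 14, 26, 34]
Old median = 6
Insert x = -12
Old length odd (7). Middle was index 3 = 6.
New length even (8). New median = avg of two middle elements.
x = -12: 0 elements are < x, 7 elements are > x.
New sorted list: [-12, -6, -5, 0, 6, 14, 26, 34]
New median = 3

Answer: 3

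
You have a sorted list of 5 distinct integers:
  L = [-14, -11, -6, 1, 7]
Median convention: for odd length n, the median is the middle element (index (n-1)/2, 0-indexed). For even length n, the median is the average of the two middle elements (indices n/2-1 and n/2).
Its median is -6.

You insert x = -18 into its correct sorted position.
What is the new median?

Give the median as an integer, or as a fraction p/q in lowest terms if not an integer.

Old list (sorted, length 5): [-14, -11, -6, 1, 7]
Old median = -6
Insert x = -18
Old length odd (5). Middle was index 2 = -6.
New length even (6). New median = avg of two middle elements.
x = -18: 0 elements are < x, 5 elements are > x.
New sorted list: [-18, -14, -11, -6, 1, 7]
New median = -17/2

Answer: -17/2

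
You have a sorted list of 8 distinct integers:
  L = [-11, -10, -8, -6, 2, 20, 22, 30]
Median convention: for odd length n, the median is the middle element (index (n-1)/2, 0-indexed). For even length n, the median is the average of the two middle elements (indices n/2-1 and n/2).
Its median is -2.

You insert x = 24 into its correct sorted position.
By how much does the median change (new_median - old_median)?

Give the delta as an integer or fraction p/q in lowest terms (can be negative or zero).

Answer: 4

Derivation:
Old median = -2
After inserting x = 24: new sorted = [-11, -10, -8, -6, 2, 20, 22, 24, 30]
New median = 2
Delta = 2 - -2 = 4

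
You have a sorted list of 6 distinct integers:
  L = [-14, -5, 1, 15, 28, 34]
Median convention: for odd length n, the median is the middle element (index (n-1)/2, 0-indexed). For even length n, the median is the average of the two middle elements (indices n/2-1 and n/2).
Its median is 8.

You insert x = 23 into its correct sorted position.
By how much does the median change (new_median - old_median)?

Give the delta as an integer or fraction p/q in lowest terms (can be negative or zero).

Old median = 8
After inserting x = 23: new sorted = [-14, -5, 1, 15, 23, 28, 34]
New median = 15
Delta = 15 - 8 = 7

Answer: 7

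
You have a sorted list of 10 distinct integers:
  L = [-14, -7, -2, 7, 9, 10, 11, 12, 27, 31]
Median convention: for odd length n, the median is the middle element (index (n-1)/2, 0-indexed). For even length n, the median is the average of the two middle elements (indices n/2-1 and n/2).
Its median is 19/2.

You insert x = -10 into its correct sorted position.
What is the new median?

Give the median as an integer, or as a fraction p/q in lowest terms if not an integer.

Answer: 9

Derivation:
Old list (sorted, length 10): [-14, -7, -2, 7, 9, 10, 11, 12, 27, 31]
Old median = 19/2
Insert x = -10
Old length even (10). Middle pair: indices 4,5 = 9,10.
New length odd (11). New median = single middle element.
x = -10: 1 elements are < x, 9 elements are > x.
New sorted list: [-14, -10, -7, -2, 7, 9, 10, 11, 12, 27, 31]
New median = 9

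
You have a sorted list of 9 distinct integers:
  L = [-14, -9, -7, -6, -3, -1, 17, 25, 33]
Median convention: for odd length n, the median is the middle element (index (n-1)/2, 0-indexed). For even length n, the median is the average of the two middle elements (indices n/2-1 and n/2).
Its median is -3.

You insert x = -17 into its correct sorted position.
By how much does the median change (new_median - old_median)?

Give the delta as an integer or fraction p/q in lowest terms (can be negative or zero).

Answer: -3/2

Derivation:
Old median = -3
After inserting x = -17: new sorted = [-17, -14, -9, -7, -6, -3, -1, 17, 25, 33]
New median = -9/2
Delta = -9/2 - -3 = -3/2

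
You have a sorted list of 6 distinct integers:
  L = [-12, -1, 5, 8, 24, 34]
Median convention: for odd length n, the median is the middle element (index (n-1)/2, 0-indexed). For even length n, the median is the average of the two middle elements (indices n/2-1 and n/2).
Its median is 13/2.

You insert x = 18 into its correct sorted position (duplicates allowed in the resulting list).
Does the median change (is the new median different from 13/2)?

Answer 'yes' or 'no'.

Old median = 13/2
Insert x = 18
New median = 8
Changed? yes

Answer: yes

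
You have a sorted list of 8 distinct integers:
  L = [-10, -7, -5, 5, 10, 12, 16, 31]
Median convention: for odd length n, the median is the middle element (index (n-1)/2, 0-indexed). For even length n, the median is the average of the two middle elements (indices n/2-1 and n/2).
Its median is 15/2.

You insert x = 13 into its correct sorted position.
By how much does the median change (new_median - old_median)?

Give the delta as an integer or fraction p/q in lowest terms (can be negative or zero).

Old median = 15/2
After inserting x = 13: new sorted = [-10, -7, -5, 5, 10, 12, 13, 16, 31]
New median = 10
Delta = 10 - 15/2 = 5/2

Answer: 5/2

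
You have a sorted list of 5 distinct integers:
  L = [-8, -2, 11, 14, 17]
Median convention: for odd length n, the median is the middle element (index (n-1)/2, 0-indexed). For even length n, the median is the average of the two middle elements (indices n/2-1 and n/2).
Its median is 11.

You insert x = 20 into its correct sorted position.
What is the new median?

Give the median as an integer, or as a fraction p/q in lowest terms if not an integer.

Answer: 25/2

Derivation:
Old list (sorted, length 5): [-8, -2, 11, 14, 17]
Old median = 11
Insert x = 20
Old length odd (5). Middle was index 2 = 11.
New length even (6). New median = avg of two middle elements.
x = 20: 5 elements are < x, 0 elements are > x.
New sorted list: [-8, -2, 11, 14, 17, 20]
New median = 25/2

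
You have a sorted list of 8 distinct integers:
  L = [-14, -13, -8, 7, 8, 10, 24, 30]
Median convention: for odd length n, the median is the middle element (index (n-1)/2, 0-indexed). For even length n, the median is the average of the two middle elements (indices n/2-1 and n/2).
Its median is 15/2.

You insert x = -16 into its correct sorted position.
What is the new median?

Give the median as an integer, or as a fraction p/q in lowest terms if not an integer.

Answer: 7

Derivation:
Old list (sorted, length 8): [-14, -13, -8, 7, 8, 10, 24, 30]
Old median = 15/2
Insert x = -16
Old length even (8). Middle pair: indices 3,4 = 7,8.
New length odd (9). New median = single middle element.
x = -16: 0 elements are < x, 8 elements are > x.
New sorted list: [-16, -14, -13, -8, 7, 8, 10, 24, 30]
New median = 7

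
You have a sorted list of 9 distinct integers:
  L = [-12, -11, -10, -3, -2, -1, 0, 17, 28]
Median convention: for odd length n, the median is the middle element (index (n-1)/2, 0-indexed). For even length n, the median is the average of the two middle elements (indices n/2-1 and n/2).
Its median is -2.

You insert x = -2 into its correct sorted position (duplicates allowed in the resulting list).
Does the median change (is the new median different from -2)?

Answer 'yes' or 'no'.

Answer: no

Derivation:
Old median = -2
Insert x = -2
New median = -2
Changed? no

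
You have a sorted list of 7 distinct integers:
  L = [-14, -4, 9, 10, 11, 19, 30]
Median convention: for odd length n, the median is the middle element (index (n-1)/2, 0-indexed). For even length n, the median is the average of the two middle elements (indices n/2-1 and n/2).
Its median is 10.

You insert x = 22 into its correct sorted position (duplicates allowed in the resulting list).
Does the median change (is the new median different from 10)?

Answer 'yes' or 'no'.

Old median = 10
Insert x = 22
New median = 21/2
Changed? yes

Answer: yes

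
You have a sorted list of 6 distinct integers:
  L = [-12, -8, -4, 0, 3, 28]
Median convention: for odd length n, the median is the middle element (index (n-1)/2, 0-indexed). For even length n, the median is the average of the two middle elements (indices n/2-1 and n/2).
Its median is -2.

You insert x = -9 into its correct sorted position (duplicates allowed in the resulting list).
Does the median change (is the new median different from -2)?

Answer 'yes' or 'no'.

Old median = -2
Insert x = -9
New median = -4
Changed? yes

Answer: yes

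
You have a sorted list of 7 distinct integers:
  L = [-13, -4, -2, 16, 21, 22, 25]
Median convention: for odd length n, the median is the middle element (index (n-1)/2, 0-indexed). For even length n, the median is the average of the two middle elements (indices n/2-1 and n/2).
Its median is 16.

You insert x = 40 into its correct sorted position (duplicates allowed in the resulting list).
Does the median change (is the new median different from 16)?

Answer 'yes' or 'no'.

Old median = 16
Insert x = 40
New median = 37/2
Changed? yes

Answer: yes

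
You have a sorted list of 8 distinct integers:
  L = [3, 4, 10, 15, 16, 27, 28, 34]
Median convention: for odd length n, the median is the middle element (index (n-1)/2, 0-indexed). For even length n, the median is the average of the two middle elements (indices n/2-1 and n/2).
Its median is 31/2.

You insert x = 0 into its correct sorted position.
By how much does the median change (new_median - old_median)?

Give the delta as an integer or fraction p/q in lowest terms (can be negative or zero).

Old median = 31/2
After inserting x = 0: new sorted = [0, 3, 4, 10, 15, 16, 27, 28, 34]
New median = 15
Delta = 15 - 31/2 = -1/2

Answer: -1/2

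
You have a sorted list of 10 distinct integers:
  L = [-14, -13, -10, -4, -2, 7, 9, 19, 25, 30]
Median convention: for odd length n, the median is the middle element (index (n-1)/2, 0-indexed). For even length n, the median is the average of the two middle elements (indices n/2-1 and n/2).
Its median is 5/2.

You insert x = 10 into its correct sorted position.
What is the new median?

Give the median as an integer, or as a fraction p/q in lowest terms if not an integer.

Answer: 7

Derivation:
Old list (sorted, length 10): [-14, -13, -10, -4, -2, 7, 9, 19, 25, 30]
Old median = 5/2
Insert x = 10
Old length even (10). Middle pair: indices 4,5 = -2,7.
New length odd (11). New median = single middle element.
x = 10: 7 elements are < x, 3 elements are > x.
New sorted list: [-14, -13, -10, -4, -2, 7, 9, 10, 19, 25, 30]
New median = 7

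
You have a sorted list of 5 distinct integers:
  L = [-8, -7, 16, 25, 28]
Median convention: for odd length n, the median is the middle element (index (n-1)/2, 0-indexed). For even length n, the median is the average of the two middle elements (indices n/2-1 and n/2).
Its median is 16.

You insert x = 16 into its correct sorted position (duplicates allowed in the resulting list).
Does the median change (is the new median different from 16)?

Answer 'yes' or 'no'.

Answer: no

Derivation:
Old median = 16
Insert x = 16
New median = 16
Changed? no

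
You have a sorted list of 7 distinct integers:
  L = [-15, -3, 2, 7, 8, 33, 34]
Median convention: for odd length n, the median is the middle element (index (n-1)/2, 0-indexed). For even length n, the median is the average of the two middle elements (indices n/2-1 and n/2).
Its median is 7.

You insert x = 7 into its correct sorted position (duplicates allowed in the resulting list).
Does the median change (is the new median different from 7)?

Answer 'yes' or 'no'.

Old median = 7
Insert x = 7
New median = 7
Changed? no

Answer: no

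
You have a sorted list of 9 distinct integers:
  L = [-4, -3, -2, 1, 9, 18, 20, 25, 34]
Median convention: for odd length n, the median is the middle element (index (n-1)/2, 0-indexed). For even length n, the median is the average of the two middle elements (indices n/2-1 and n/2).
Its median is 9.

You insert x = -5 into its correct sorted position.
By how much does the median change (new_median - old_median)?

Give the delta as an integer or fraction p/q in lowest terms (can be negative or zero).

Answer: -4

Derivation:
Old median = 9
After inserting x = -5: new sorted = [-5, -4, -3, -2, 1, 9, 18, 20, 25, 34]
New median = 5
Delta = 5 - 9 = -4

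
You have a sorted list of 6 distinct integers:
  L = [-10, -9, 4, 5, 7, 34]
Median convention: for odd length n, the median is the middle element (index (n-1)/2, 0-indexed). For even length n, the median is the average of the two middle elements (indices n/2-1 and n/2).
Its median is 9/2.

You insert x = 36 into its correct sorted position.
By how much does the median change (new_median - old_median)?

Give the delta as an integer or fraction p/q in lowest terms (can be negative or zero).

Answer: 1/2

Derivation:
Old median = 9/2
After inserting x = 36: new sorted = [-10, -9, 4, 5, 7, 34, 36]
New median = 5
Delta = 5 - 9/2 = 1/2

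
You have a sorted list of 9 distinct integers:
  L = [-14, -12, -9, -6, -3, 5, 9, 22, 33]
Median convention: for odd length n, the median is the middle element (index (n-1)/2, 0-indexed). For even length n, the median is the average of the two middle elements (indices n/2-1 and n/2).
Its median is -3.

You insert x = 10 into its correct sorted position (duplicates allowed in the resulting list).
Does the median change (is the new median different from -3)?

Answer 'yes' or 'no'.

Answer: yes

Derivation:
Old median = -3
Insert x = 10
New median = 1
Changed? yes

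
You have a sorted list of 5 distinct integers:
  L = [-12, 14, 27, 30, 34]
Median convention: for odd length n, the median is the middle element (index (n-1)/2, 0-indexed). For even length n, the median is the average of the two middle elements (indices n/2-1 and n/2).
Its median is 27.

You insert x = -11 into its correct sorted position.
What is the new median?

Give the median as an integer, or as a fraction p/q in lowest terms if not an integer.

Answer: 41/2

Derivation:
Old list (sorted, length 5): [-12, 14, 27, 30, 34]
Old median = 27
Insert x = -11
Old length odd (5). Middle was index 2 = 27.
New length even (6). New median = avg of two middle elements.
x = -11: 1 elements are < x, 4 elements are > x.
New sorted list: [-12, -11, 14, 27, 30, 34]
New median = 41/2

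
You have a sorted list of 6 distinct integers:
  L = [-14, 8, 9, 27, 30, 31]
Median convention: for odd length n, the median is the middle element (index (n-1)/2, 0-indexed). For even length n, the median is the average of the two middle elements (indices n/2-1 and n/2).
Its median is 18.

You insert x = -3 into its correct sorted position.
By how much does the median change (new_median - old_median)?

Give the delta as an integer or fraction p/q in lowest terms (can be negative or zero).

Answer: -9

Derivation:
Old median = 18
After inserting x = -3: new sorted = [-14, -3, 8, 9, 27, 30, 31]
New median = 9
Delta = 9 - 18 = -9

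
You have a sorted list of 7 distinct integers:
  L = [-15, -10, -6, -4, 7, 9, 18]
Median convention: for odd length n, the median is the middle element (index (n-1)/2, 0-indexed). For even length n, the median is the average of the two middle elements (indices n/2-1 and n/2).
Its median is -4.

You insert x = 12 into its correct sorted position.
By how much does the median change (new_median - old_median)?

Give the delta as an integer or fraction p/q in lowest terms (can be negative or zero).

Answer: 11/2

Derivation:
Old median = -4
After inserting x = 12: new sorted = [-15, -10, -6, -4, 7, 9, 12, 18]
New median = 3/2
Delta = 3/2 - -4 = 11/2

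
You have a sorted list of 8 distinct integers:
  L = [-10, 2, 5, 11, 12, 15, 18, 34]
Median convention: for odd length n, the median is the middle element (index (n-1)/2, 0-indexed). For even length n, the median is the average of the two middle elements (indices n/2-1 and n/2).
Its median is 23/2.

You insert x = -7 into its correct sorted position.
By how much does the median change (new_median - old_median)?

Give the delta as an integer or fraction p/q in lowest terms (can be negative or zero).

Old median = 23/2
After inserting x = -7: new sorted = [-10, -7, 2, 5, 11, 12, 15, 18, 34]
New median = 11
Delta = 11 - 23/2 = -1/2

Answer: -1/2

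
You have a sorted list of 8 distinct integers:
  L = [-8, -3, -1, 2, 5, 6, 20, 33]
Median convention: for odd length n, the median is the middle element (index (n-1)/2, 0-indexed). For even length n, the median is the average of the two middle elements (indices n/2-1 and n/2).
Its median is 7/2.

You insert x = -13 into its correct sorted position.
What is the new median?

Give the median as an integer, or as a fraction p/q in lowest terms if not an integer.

Old list (sorted, length 8): [-8, -3, -1, 2, 5, 6, 20, 33]
Old median = 7/2
Insert x = -13
Old length even (8). Middle pair: indices 3,4 = 2,5.
New length odd (9). New median = single middle element.
x = -13: 0 elements are < x, 8 elements are > x.
New sorted list: [-13, -8, -3, -1, 2, 5, 6, 20, 33]
New median = 2

Answer: 2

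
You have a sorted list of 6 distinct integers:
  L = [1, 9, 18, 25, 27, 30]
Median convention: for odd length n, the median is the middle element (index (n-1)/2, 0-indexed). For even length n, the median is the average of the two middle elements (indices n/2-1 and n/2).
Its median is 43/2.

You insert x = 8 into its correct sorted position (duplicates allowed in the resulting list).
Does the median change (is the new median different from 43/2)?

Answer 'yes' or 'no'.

Old median = 43/2
Insert x = 8
New median = 18
Changed? yes

Answer: yes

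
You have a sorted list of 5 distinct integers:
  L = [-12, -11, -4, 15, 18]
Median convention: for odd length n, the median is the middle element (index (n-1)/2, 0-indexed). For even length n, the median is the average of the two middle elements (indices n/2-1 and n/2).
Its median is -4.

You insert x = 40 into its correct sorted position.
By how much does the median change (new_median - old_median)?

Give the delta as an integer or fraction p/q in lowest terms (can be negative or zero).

Answer: 19/2

Derivation:
Old median = -4
After inserting x = 40: new sorted = [-12, -11, -4, 15, 18, 40]
New median = 11/2
Delta = 11/2 - -4 = 19/2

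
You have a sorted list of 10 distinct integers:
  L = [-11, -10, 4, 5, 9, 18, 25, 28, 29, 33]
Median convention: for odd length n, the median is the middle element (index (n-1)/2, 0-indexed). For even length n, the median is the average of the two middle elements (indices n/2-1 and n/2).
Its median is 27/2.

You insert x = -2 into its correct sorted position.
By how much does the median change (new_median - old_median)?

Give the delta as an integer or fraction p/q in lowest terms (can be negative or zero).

Old median = 27/2
After inserting x = -2: new sorted = [-11, -10, -2, 4, 5, 9, 18, 25, 28, 29, 33]
New median = 9
Delta = 9 - 27/2 = -9/2

Answer: -9/2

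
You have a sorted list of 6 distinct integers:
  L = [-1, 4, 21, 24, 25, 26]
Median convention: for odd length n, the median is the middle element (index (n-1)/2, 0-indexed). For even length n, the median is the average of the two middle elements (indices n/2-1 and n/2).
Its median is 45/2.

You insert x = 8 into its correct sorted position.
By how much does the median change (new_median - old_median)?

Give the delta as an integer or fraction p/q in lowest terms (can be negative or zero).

Answer: -3/2

Derivation:
Old median = 45/2
After inserting x = 8: new sorted = [-1, 4, 8, 21, 24, 25, 26]
New median = 21
Delta = 21 - 45/2 = -3/2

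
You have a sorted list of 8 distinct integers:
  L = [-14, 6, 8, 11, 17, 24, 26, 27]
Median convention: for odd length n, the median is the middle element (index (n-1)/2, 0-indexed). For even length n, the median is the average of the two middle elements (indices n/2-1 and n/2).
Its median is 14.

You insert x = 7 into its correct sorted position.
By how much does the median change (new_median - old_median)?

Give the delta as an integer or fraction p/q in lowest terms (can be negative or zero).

Old median = 14
After inserting x = 7: new sorted = [-14, 6, 7, 8, 11, 17, 24, 26, 27]
New median = 11
Delta = 11 - 14 = -3

Answer: -3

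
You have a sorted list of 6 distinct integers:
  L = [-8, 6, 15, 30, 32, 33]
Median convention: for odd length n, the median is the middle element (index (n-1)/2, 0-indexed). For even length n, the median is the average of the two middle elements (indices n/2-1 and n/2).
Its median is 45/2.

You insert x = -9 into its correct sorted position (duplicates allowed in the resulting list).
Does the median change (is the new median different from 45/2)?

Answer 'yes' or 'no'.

Answer: yes

Derivation:
Old median = 45/2
Insert x = -9
New median = 15
Changed? yes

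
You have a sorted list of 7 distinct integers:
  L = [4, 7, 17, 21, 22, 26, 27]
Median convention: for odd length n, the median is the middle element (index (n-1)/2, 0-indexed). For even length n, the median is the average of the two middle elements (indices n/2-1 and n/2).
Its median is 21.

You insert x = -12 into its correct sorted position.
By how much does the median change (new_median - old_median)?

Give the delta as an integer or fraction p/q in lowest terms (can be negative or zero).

Old median = 21
After inserting x = -12: new sorted = [-12, 4, 7, 17, 21, 22, 26, 27]
New median = 19
Delta = 19 - 21 = -2

Answer: -2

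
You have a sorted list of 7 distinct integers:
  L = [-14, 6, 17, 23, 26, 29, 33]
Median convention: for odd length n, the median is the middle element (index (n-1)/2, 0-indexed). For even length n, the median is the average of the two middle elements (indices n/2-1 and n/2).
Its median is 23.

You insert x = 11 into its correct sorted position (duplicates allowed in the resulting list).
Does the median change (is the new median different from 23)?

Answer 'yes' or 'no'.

Old median = 23
Insert x = 11
New median = 20
Changed? yes

Answer: yes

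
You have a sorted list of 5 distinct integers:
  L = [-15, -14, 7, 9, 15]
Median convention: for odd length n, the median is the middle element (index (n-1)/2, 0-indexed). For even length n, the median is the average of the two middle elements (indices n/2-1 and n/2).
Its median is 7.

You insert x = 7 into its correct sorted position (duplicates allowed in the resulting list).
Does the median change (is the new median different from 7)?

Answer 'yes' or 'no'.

Old median = 7
Insert x = 7
New median = 7
Changed? no

Answer: no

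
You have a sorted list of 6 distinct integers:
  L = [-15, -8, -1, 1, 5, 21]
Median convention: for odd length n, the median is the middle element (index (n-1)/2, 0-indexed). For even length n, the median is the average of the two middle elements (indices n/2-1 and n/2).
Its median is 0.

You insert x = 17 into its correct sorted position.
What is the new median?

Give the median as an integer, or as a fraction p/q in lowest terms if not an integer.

Answer: 1

Derivation:
Old list (sorted, length 6): [-15, -8, -1, 1, 5, 21]
Old median = 0
Insert x = 17
Old length even (6). Middle pair: indices 2,3 = -1,1.
New length odd (7). New median = single middle element.
x = 17: 5 elements are < x, 1 elements are > x.
New sorted list: [-15, -8, -1, 1, 5, 17, 21]
New median = 1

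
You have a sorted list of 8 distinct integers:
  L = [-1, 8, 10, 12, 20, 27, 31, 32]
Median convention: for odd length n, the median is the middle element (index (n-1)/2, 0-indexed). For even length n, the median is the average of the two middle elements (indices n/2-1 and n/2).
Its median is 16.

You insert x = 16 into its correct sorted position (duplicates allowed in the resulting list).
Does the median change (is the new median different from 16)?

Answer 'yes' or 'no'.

Answer: no

Derivation:
Old median = 16
Insert x = 16
New median = 16
Changed? no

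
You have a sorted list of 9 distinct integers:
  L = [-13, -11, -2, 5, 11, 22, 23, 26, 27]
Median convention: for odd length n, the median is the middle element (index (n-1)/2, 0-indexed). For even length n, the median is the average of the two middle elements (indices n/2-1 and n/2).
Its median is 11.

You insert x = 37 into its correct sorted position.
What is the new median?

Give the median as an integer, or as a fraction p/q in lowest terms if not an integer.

Old list (sorted, length 9): [-13, -11, -2, 5, 11, 22, 23, 26, 27]
Old median = 11
Insert x = 37
Old length odd (9). Middle was index 4 = 11.
New length even (10). New median = avg of two middle elements.
x = 37: 9 elements are < x, 0 elements are > x.
New sorted list: [-13, -11, -2, 5, 11, 22, 23, 26, 27, 37]
New median = 33/2

Answer: 33/2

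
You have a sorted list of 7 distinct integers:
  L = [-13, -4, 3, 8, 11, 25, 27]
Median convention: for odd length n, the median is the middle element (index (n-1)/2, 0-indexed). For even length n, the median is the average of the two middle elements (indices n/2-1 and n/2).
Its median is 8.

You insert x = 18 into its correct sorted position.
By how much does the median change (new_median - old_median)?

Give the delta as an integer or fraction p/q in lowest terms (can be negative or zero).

Answer: 3/2

Derivation:
Old median = 8
After inserting x = 18: new sorted = [-13, -4, 3, 8, 11, 18, 25, 27]
New median = 19/2
Delta = 19/2 - 8 = 3/2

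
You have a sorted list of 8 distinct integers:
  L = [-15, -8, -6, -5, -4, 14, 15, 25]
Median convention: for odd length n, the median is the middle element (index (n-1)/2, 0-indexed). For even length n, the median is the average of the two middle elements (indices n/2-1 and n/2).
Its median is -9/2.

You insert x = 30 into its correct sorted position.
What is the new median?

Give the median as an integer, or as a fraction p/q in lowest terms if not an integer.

Answer: -4

Derivation:
Old list (sorted, length 8): [-15, -8, -6, -5, -4, 14, 15, 25]
Old median = -9/2
Insert x = 30
Old length even (8). Middle pair: indices 3,4 = -5,-4.
New length odd (9). New median = single middle element.
x = 30: 8 elements are < x, 0 elements are > x.
New sorted list: [-15, -8, -6, -5, -4, 14, 15, 25, 30]
New median = -4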